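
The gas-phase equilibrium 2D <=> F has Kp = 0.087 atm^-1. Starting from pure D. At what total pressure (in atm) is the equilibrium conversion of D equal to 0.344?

P = 3.8 atm

Let X = conversion of D (basis 1 mol D); extent of reaction ξ = 0.5X.
At extent ξ: n_D = 1 − X; n_F = 0.5X.
Summing: n_T = 1 − 0.5X.
Kp = p_F / (p_D^2) with p_i = (n_i/n_T)·P.
At X = 0.344: the mole-fraction product g(X) = Π y_i^ν_i = 0.3309. Since Kp = g(X)·P^{-1}, P = (g/Kp)^(1/1) = (0.3309/0.087)^(1/1) = 3.8 atm.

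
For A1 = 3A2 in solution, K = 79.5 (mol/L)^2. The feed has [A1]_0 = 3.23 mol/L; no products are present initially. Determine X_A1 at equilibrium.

Let X = conversion of A1; extent ξ = 3.23·X mol/L.
Concentrations: [A1] = 3.23 − 3.23X; [A2] = 9.69X.
K = [A2]^3 / ([A1]).
This equals 79.5 at X = 0.515 (the root in 0 < X < 1).

X = 0.515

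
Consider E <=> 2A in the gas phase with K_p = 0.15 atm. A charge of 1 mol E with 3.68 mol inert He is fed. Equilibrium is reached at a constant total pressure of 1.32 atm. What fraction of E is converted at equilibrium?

X = 0.312

Take 1 mol E as basis and let X be its fractional conversion, so ξ = X.
At extent ξ: n_E = 1 − X; n_A = 2X; n_I = 3.68 (inert).
Total moles n_T = 4.68 + X.
Mole fractions y_i = n_i/n_T; K_p = p_A^2 / (p_E) with p_i = y_i·P.
This yields a degree-2 equation in X; solving on (0,1), X = 0.312.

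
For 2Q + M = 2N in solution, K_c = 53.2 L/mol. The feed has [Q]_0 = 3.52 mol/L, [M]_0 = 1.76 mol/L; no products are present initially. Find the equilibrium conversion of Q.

Let X = conversion of Q; extent ξ = 3.52X/2 mol/L.
Concentrations: [Q] = 3.52 − 3.52X; [M] = 1.76 − 1.76X; [N] = 3.52X.
K_c = [N]^2 / ([Q]^2 [M]).
Equating to 53.2 L/mol: the physical root is X = 0.809.

X = 0.809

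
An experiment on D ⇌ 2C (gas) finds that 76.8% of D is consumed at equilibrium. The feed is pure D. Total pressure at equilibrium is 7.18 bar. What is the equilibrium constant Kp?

Take 1 mol D as basis and let X be its fractional conversion, so ξ = X.
Moles: n_D = 1 − X; n_C = 2X.
Total moles n_T = 1 + X.
At X = 0.768: n_D = 0.232, n_C = 1.54, n_T = 1.77.
p_i = (n_i/n_T)·P. Kp = p_C^2 / (p_D) = 41.3 bar.

Kp = 41.3 bar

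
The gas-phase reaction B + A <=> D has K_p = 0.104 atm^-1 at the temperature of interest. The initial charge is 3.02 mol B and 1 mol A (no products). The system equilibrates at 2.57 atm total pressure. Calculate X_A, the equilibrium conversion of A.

Basis: 1 mol A initially; let X = conversion of A. Extent ξ = X.
Moles: n_B = 3.02 − X; n_A = 1 − X; n_D = X.
Summing: n_T = 4.02 − X.
With p_i = (n_i/n_T)P, K_p = p_D / (p_B p_A).
Substituting and setting equal to 0.104 atm^-1 gives a polynomial in X; the root in (0,1) is X = 0.165.

X = 0.165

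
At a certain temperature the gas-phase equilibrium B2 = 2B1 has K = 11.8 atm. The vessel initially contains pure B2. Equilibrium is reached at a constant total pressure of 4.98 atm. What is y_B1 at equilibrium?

Take 1 mol B2 as basis and let X be its fractional conversion, so ξ = X.
Mole table: n_B2 = 1 − X; n_B1 = 2X.
Summing: n_T = 1 + X.
y_i = n_i/n_T, p_i = y_i·P. K = p_B1^2 / (p_B2).
This yields a degree-2 equation in X; solving on (0,1), X = 0.610.
Then n_B1 = 1.22, n_T = 1.61, so y_B1 = 0.758.

y_B1 = 0.758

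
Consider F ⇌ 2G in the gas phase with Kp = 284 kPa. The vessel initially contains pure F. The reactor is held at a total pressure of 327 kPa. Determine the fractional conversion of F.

X = 0.422

Take 1 mol F as basis and let X be its fractional conversion, so ξ = X.
Species balance: n_F = 1 − X; n_G = 2X.
n_T = Σnᵢ = 1 + X.
With p_i = (n_i/n_T)P, Kp = p_G^2 / (p_F).
Setting this equal to 284 kPa and taking the physical root (0 < X < 1) gives X = 0.422.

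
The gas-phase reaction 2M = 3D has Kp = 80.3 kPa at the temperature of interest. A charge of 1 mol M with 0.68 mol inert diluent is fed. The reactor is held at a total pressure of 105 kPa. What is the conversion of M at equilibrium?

Basis: 1 mol M initially; let X = conversion of M. Extent ξ = 0.5X.
Species balance: n_M = 1 − X; n_D = 1.5X; n_I = 0.68 (inert).
n_T = Σnᵢ = 1.68 + 0.5X.
Mole fractions y_i = n_i/n_T; Kp = p_D^3 / (p_M^2) with p_i = y_i·P.
Substituting and setting equal to 80.3 kPa gives a polynomial in X; the root in (0,1) is X = 0.486.

X = 0.486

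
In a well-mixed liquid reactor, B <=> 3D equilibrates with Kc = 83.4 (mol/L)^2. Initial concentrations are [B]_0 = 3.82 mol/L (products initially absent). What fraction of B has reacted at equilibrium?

Let X = conversion of B; extent ξ = 3.82·X mol/L.
Concentrations: [B] = 3.82 − 3.82X; [D] = 11.5X.
Kc = [D]^3 / ([B]).
Equating to 83.4 (mol/L)^2: the physical root is X = 0.479.

X = 0.479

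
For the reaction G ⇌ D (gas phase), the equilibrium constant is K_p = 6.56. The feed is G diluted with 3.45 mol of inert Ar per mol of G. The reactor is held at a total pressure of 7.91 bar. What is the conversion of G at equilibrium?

X = 0.868

Basis: 1 mol G initially; let X = conversion of G. Extent ξ = X.
Species balance: n_G = 1 − X; n_D = X; n_I = 3.45 (inert).
Since Δν = 0, n_T = 4.45 throughout.
y_i = n_i/n_T, p_i = y_i·P. K_p = p_D / (p_G).
Setting this equal to 6.56 and taking the physical root (0 < X < 1) gives X = 0.868.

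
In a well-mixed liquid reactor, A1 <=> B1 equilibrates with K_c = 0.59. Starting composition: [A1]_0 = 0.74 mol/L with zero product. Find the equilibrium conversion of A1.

X = 0.371

Let X = conversion of A1; extent ξ = 0.74·X mol/L.
Concentrations: [A1] = 0.74 − 0.74X; [B1] = 0.74X.
K_c = [B1] / ([A1]).
Solving K_c = 0.59 for X ∈ (0,1): X = 0.371.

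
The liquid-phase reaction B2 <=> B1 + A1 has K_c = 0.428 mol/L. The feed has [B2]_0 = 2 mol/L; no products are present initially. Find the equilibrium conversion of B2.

X = 0.368

Let X = conversion of B2; extent ξ = 2·X mol/L.
Concentrations: [B2] = 2 − 2X; [B1] = 2X; [A1] = 2X.
K_c = [B1] [A1] / ([B2]).
Setting equal to 0.428 and solving for X on (0,1) gives X = 0.368.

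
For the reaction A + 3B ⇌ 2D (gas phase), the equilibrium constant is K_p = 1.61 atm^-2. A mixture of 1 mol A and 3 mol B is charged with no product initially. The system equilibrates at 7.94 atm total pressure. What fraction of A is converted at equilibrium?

X = 0.734

Basis: 1 mol A initially; let X = conversion of A. Extent ξ = X.
Species balance: n_A = 1 − X; n_B = 3 − 3X; n_D = 2X.
Total moles n_T = 4 − 2X.
With p_i = (n_i/n_T)P, K_p = p_D^2 / (p_A p_B^3).
Substituting and setting equal to 1.61 atm^-2 gives a polynomial in X; the root in (0,1) is X = 0.734.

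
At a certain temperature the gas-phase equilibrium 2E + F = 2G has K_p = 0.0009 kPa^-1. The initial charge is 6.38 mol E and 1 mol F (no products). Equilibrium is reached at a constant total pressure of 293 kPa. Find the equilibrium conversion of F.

Basis: 1 mol F initially; let X = conversion of F. Extent ξ = X.
Moles: n_E = 6.38 − 2X; n_F = 1 − X; n_G = 2X.
Total moles n_T = 7.38 − X.
y_i = n_i/n_T, p_i = y_i·P. K_p = p_G^2 / (p_E^2 p_F).
Substituting and setting equal to 0.0009 kPa^-1 gives a polynomial in X; the root in (0,1) is X = 0.414.

X = 0.414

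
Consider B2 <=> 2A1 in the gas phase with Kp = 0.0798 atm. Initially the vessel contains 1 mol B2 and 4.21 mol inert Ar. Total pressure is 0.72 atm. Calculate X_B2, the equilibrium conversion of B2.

Let X = conversion of B2 (basis 1 mol B2); extent of reaction ξ = X.
Mole table: n_B2 = 1 − X; n_A1 = 2X; n_I = 4.21 (inert).
n_T = Σnᵢ = 5.21 + X.
With p_i = (n_i/n_T)P, Kp = p_A1^2 / (p_B2).
Substituting and setting equal to 0.0798 atm gives a polynomial in X; the root in (0,1) is X = 0.322.

X = 0.322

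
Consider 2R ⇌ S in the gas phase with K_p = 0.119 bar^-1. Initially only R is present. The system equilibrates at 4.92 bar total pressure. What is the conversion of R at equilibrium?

X = 0.453

Let X = conversion of R (basis 1 mol R); extent of reaction ξ = 0.5X.
Mole table: n_R = 1 − X; n_S = 0.5X.
Total moles n_T = 1 − 0.5X.
y_i = n_i/n_T, p_i = y_i·P. K_p = p_S / (p_R^2).
Setting this equal to 0.119 bar^-1 and taking the physical root (0 < X < 1) gives X = 0.453.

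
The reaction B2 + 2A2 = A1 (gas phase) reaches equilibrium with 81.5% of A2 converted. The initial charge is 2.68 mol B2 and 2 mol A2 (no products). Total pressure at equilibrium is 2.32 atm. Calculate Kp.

Kp = 5.52 atm^-2

Basis: 2 mol A2 initially; let X = conversion of A2. Extent ξ = X.
At extent ξ: n_B2 = 2.68 − X; n_A2 = 2 − 2X; n_A1 = X.
n_T = Σnᵢ = 4.68 − 2X.
At X = 0.815: n_B2 = 1.87, n_A2 = 0.37, n_A1 = 0.815, n_T = 3.05.
p_i = (n_i/n_T)·P. Kp = p_A1 / (p_B2 p_A2^2) = 5.52 atm^-2.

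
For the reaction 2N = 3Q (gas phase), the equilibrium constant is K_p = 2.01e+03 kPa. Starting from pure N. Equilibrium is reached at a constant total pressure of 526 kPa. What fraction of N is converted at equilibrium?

X = 0.609

Take 1 mol N as basis and let X be its fractional conversion, so ξ = 0.5X.
Mole table: n_N = 1 − X; n_Q = 1.5X.
Summing: n_T = 1 + 0.5X.
Mole fractions y_i = n_i/n_T; K_p = p_Q^3 / (p_N^2) with p_i = y_i·P.
Equating to 2.01e+03 kPa and solving on 0 < X < 1: X = 0.609.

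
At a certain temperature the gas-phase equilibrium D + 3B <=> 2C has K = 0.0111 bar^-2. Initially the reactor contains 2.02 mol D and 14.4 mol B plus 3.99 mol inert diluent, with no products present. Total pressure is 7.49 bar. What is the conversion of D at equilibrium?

X = 0.445

Let X = conversion of D (basis 2.02 mol D); extent of reaction ξ = 2.02X.
Species balance: n_D = 2.02 − 2.02X; n_B = 14.4 − 6.06X; n_C = 4.04X; n_I = 3.99 (inert).
Total moles n_T = 20.4 − 4.04X.
Mole fractions y_i = n_i/n_T; K = p_C^2 / (p_D p_B^3) with p_i = y_i·P.
Substituting and setting equal to 0.0111 bar^-2 gives a polynomial in X; the root in (0,1) is X = 0.445.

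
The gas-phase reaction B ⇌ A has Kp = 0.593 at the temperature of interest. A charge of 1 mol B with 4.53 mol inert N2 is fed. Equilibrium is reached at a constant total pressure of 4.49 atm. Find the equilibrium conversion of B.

X = 0.372

Let X = conversion of B (basis 1 mol B); extent of reaction ξ = X.
Species balance: n_B = 1 − X; n_A = X; n_I = 4.53 (inert).
Since Δν = 0, n_T = 5.53 throughout.
With p_i = (n_i/n_T)P, Kp = p_A / (p_B).
Substituting and setting equal to 0.593 gives a polynomial in X; the root in (0,1) is X = 0.372.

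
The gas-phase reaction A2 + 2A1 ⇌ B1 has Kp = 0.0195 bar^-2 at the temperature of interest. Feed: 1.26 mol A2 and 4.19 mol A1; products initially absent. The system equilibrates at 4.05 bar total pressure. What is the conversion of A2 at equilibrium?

X = 0.153

Basis: 1.26 mol A2 initially; let X = conversion of A2. Extent ξ = 1.26X.
Species balance: n_A2 = 1.26 − 1.26X; n_A1 = 4.19 − 2.52X; n_B1 = 1.26X.
Summing: n_T = 5.45 − 2.52X.
With p_i = (n_i/n_T)P, Kp = p_B1 / (p_A2 p_A1^2).
Equating to 0.0195 bar^-2 and solving on 0 < X < 1: X = 0.153.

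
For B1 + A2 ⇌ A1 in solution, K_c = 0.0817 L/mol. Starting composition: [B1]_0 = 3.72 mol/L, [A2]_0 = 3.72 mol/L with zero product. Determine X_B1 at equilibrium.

X = 0.196

Let X = conversion of B1; extent ξ = 3.72·X mol/L.
Concentrations: [B1] = 3.72 − 3.72X; [A2] = 3.72 − 3.72X; [A1] = 3.72X.
K_c = [A1] / ([B1] [A2]).
Solving K_c = 0.0817 for X ∈ (0,1): X = 0.196.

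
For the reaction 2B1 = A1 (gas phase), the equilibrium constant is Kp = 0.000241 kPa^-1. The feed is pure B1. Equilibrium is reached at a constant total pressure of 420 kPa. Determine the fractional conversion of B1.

X = 0.156

Let X = conversion of B1 (basis 1 mol B1); extent of reaction ξ = 0.5X.
Mole table: n_B1 = 1 − X; n_A1 = 0.5X.
Summing: n_T = 1 − 0.5X.
Mole fractions y_i = n_i/n_T; Kp = p_A1 / (p_B1^2) with p_i = y_i·P.
This yields a degree-2 equation in X; solving on (0,1), X = 0.156.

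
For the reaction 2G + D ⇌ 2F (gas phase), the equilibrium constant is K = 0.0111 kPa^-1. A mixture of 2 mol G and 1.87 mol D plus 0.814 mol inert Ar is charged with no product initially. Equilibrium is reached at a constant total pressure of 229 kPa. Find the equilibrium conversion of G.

Take 2 mol G as basis and let X be its fractional conversion, so ξ = X.
Moles: n_G = 2 − 2X; n_D = 1.87 − X; n_F = 2X; n_I = 0.814 (inert).
n_T = Σnᵢ = 4.68 − X.
Mole fractions y_i = n_i/n_T; K = p_F^2 / (p_G^2 p_D) with p_i = y_i·P.
Substituting and setting equal to 0.0111 kPa^-1 gives a polynomial in X; the root in (0,1) is X = 0.478.

X = 0.478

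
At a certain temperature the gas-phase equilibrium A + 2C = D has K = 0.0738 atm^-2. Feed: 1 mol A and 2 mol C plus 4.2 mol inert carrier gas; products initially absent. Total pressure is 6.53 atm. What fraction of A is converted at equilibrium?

Take 1 mol A as basis and let X be its fractional conversion, so ξ = X.
Species balance: n_A = 1 − X; n_C = 2 − 2X; n_D = X; n_I = 4.2 (inert).
Total moles n_T = 7.2 − 2X.
y_i = n_i/n_T, p_i = y_i·P. K = p_D / (p_A p_C^2).
Substituting and setting equal to 0.0738 atm^-2 gives a polynomial in X; the root in (0,1) is X = 0.158.

X = 0.158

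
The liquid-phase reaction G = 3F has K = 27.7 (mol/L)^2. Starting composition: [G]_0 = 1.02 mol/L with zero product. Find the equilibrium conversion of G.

Let X = conversion of G; extent ξ = 1.02·X mol/L.
Concentrations: [G] = 1.02 − 1.02X; [F] = 3.06X.
K = [F]^3 / ([G]).
This equals 27.7 at X = 0.680 (the root in 0 < X < 1).

X = 0.680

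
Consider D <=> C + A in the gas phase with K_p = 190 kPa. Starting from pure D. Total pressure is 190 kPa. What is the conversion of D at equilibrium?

Let X = conversion of D (basis 1 mol D); extent of reaction ξ = X.
Mole table: n_D = 1 − X; n_C = X; n_A = X.
Summing: n_T = 1 + X.
Mole fractions y_i = n_i/n_T; K_p = p_C p_A / (p_D) with p_i = y_i·P.
Setting this equal to 190 kPa and taking the physical root (0 < X < 1) gives X = 0.707.

X = 0.707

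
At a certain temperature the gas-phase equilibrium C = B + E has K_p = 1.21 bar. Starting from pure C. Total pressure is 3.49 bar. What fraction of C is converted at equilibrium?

Take 1 mol C as basis and let X be its fractional conversion, so ξ = X.
At extent ξ: n_C = 1 − X; n_B = X; n_E = X.
Total moles n_T = 1 + X.
With p_i = (n_i/n_T)P, K_p = p_B p_E / (p_C).
This yields a degree-2 equation in X; solving on (0,1), X = 0.507.

X = 0.507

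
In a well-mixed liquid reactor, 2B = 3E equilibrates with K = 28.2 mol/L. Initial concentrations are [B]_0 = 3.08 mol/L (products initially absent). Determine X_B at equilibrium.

X = 0.668

Let X = conversion of B; extent ξ = 3.08X/2 mol/L.
Concentrations: [B] = 3.08 − 3.08X; [E] = 4.62X.
K = [E]^3 / ([B]^2).
This equals 28.2 at X = 0.668 (the root in 0 < X < 1).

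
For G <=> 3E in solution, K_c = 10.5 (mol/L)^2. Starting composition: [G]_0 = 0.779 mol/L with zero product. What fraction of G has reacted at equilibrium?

X = 0.623

Let X = conversion of G; extent ξ = 0.779·X mol/L.
Concentrations: [G] = 0.779 − 0.779X; [E] = 2.34X.
K_c = [E]^3 / ([G]).
Solving K_c = 10.5 for X ∈ (0,1): X = 0.623.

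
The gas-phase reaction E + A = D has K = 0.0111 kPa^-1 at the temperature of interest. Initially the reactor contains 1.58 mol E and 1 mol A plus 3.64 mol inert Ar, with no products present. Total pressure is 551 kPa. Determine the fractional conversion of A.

Let X = conversion of A (basis 1 mol A); extent of reaction ξ = X.
Moles: n_E = 1.58 − X; n_A = 1 − X; n_D = X; n_I = 3.64 (inert).
n_T = Σnᵢ = 6.22 − X.
y_i = n_i/n_T, p_i = y_i·P. K = p_D / (p_E p_A).
Substituting and setting equal to 0.0111 kPa^-1 gives a polynomial in X; the root in (0,1) is X = 0.530.

X = 0.530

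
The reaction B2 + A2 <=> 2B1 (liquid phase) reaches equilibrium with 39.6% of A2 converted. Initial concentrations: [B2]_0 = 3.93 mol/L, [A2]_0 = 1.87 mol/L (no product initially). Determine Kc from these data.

Kc = 0.609

Let X = conversion of A2.
Concentrations: [B2] = 3.93 − 1.87X; [A2] = 1.87 − 1.87X; [B1] = 3.74X.
At X = 0.396: [B2] = 3.19, [A2] = 1.13, [B1] = 1.48.
Kc = [B1]^2 / ([B2] [A2]) = 0.609.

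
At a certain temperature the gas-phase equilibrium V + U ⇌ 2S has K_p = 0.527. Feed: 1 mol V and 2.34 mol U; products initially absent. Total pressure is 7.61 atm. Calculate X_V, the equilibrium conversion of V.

Basis: 1 mol V initially; let X = conversion of V. Extent ξ = X.
At extent ξ: n_V = 1 − X; n_U = 2.34 − X; n_S = 2X.
Since Δν = 0, n_T = 3.34 throughout.
With p_i = (n_i/n_T)P, K_p = p_S^2 / (p_V p_U).
Equating to 0.527 and solving on 0 < X < 1: X = 0.394.

X = 0.394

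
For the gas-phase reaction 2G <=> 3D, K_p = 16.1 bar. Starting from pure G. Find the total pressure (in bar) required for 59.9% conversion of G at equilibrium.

Basis: 1 mol G initially; let X = conversion of G. Extent ξ = 0.5X.
At extent ξ: n_G = 1 − X; n_D = 1.5X.
Summing: n_T = 1 + 0.5X.
K_p = p_D^3 / (p_G^2) with p_i = (n_i/n_T)·P.
At X = 0.599: the mole-fraction product g(X) = Π y_i^ν_i = 3.471. Since K_p = g(X)·P^{1}, P = (K_p/g)^(1/1) = (16.1/3.471)^(1/1) = 4.64 bar.

P = 4.64 bar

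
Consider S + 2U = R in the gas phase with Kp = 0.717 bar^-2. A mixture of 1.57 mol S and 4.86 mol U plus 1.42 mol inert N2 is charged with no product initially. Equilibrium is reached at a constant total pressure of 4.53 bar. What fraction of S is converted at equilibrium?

Let X = conversion of S (basis 1.57 mol S); extent of reaction ξ = 1.57X.
At extent ξ: n_S = 1.57 − 1.57X; n_U = 4.86 − 3.14X; n_R = 1.57X; n_I = 1.42 (inert).
n_T = Σnᵢ = 7.85 − 3.14X.
With p_i = (n_i/n_T)P, Kp = p_R / (p_S p_U^2).
This yields a degree-3 equation in X; solving on (0,1), X = 0.753.

X = 0.753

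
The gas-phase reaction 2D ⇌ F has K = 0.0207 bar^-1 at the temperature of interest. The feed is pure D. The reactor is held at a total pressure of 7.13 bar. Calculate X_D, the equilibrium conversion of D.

Take 1 mol D as basis and let X be its fractional conversion, so ξ = 0.5X.
At extent ξ: n_D = 1 − X; n_F = 0.5X.
n_T = Σnᵢ = 1 − 0.5X.
y_i = n_i/n_T, p_i = y_i·P. K = p_F / (p_D^2).
Equating to 0.0207 bar^-1 and solving on 0 < X < 1: X = 0.207.

X = 0.207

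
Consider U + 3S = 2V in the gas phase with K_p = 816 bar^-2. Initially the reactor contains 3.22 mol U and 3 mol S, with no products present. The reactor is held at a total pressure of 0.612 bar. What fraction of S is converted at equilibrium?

Let X = conversion of S (basis 3 mol S); extent of reaction ξ = X.
Species balance: n_U = 3.22 − X; n_S = 3 − 3X; n_V = 2X.
Total moles n_T = 6.22 − 2X.
With p_i = (n_i/n_T)P, K_p = p_V^2 / (p_U p_S^3).
This yields a degree-4 equation in X; solving on (0,1), X = 0.855.

X = 0.855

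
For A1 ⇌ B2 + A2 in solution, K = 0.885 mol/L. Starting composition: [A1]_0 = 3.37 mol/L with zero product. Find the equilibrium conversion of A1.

X = 0.398

Let X = conversion of A1; extent ξ = 3.37·X mol/L.
Concentrations: [A1] = 3.37 − 3.37X; [B2] = 3.37X; [A2] = 3.37X.
K = [B2] [A2] / ([A1]).
Setting equal to 0.885 and solving for X on (0,1) gives X = 0.398.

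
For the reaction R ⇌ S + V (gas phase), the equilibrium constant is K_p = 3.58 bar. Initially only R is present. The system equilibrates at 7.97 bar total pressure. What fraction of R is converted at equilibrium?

Basis: 1 mol R initially; let X = conversion of R. Extent ξ = X.
At extent ξ: n_R = 1 − X; n_S = X; n_V = X.
n_T = Σnᵢ = 1 + X.
y_i = n_i/n_T, p_i = y_i·P. K_p = p_S p_V / (p_R).
Substituting and setting equal to 3.58 bar gives a polynomial in X; the root in (0,1) is X = 0.557.

X = 0.557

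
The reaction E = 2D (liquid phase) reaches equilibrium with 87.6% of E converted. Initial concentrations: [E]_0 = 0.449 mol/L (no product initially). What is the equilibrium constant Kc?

Let X = conversion of E.
Concentrations: [E] = 0.449 − 0.449X; [D] = 0.898X.
At X = 0.876: [E] = 0.0557, [D] = 0.787.
Kc = [D]^2 / ([E]) = 11.1 mol/L.

Kc = 11.1 mol/L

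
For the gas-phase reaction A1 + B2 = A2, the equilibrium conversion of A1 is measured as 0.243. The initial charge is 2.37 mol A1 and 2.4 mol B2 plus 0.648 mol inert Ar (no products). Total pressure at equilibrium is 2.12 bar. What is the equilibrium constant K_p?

Take 2.37 mol A1 as basis and let X be its fractional conversion, so ξ = 2.37X.
Species balance: n_A1 = 2.37 − 2.37X; n_B2 = 2.4 − 2.37X; n_A2 = 2.37X; n_I = 0.648 (inert).
Summing: n_T = 5.42 − 2.37X.
At X = 0.243: n_A1 = 1.79, n_B2 = 1.82, n_A2 = 0.576, n_T = 4.84.
p_i = (n_i/n_T)·P. K_p = p_A2 / (p_A1 p_B2) = 0.402 bar^-1.

K_p = 0.402 bar^-1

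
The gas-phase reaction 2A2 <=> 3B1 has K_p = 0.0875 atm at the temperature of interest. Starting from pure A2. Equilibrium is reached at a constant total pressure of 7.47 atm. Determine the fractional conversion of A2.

X = 0.140

Let X = conversion of A2 (basis 1 mol A2); extent of reaction ξ = 0.5X.
Moles: n_A2 = 1 − X; n_B1 = 1.5X.
Total moles n_T = 1 + 0.5X.
Mole fractions y_i = n_i/n_T; K_p = p_B1^3 / (p_A2^2) with p_i = y_i·P.
Substituting and setting equal to 0.0875 atm gives a polynomial in X; the root in (0,1) is X = 0.140.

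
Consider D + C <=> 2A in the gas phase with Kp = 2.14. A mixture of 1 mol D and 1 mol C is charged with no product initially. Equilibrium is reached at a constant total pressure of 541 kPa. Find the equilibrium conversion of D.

Basis: 1 mol D initially; let X = conversion of D. Extent ξ = X.
Moles: n_D = 1 − X; n_C = 1 − X; n_A = 2X.
Since Δν = 0, n_T = 2 throughout.
With p_i = (n_i/n_T)P, Kp = p_A^2 / (p_D p_C).
Equating to 2.14 and solving on 0 < X < 1: X = 0.422.

X = 0.422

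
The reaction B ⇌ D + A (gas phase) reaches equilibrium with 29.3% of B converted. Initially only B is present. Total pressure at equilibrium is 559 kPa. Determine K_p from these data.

K_p = 52.5 kPa

Basis: 1 mol B initially; let X = conversion of B. Extent ξ = X.
Mole table: n_B = 1 − X; n_D = X; n_A = X.
Total moles n_T = 1 + X.
At X = 0.293: n_B = 0.707, n_D = 0.293, n_A = 0.293, n_T = 1.29.
p_i = (n_i/n_T)·P. K_p = p_D p_A / (p_B) = 52.5 kPa.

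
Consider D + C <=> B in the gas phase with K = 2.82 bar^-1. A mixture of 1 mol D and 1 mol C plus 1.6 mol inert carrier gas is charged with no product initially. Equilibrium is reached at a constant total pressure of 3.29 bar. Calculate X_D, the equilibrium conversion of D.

X = 0.569

Basis: 1 mol D initially; let X = conversion of D. Extent ξ = X.
Species balance: n_D = 1 − X; n_C = 1 − X; n_B = X; n_I = 1.6 (inert).
Total moles n_T = 3.6 − X.
With p_i = (n_i/n_T)P, K = p_B / (p_D p_C).
This yields a degree-2 equation in X; solving on (0,1), X = 0.569.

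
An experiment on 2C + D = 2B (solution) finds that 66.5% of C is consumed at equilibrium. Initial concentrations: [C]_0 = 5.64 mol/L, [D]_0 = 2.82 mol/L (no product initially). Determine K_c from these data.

Let X = conversion of C.
Concentrations: [C] = 5.64 − 5.64X; [D] = 2.82 − 2.82X; [B] = 5.64X.
At X = 0.665: [C] = 1.89, [D] = 0.945, [B] = 3.75.
K_c = [B]^2 / ([C]^2 [D]) = 4.17 L/mol.

K_c = 4.17 L/mol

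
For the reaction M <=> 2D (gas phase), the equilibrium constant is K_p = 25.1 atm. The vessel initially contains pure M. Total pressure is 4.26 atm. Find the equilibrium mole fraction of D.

Basis: 1 mol M initially; let X = conversion of M. Extent ξ = X.
Mole table: n_M = 1 − X; n_D = 2X.
n_T = Σnᵢ = 1 + X.
y_i = n_i/n_T, p_i = y_i·P. K_p = p_D^2 / (p_M).
This yields a degree-2 equation in X; solving on (0,1), X = 0.772.
Then n_D = 1.54, n_T = 1.77, so y_D = 0.871.

y_D = 0.871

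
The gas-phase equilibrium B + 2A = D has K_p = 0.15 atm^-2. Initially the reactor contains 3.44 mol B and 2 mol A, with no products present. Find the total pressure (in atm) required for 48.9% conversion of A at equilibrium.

P = 4.59 atm

Let X = conversion of A (basis 2 mol A); extent of reaction ξ = X.
At extent ξ: n_B = 3.44 − X; n_A = 2 − 2X; n_D = X.
n_T = Σnᵢ = 5.44 − 2X.
K_p = p_D / (p_B p_A^2) with p_i = (n_i/n_T)·P.
At X = 0.489: the mole-fraction product g(X) = Π y_i^ν_i = 3.159. Since K_p = g(X)·P^{-2}, P = (g/K_p)^(1/2) = (3.159/0.15)^(1/2) = 4.59 atm.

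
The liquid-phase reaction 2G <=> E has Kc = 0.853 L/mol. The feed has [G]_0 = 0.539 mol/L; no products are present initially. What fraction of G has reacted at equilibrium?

X = 0.368

Let X = conversion of G; extent ξ = 0.539X/2 mol/L.
Concentrations: [G] = 0.539 − 0.539X; [E] = 0.27X.
Kc = [E] / ([G]^2).
Equating to 0.853 L/mol: the physical root is X = 0.368.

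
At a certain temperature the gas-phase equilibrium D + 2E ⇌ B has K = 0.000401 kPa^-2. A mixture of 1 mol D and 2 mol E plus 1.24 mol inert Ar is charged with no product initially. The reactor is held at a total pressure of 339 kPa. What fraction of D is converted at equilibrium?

X = 0.687

Let X = conversion of D (basis 1 mol D); extent of reaction ξ = X.
Mole table: n_D = 1 − X; n_E = 2 − 2X; n_B = X; n_I = 1.24 (inert).
Summing: n_T = 4.24 − 2X.
y_i = n_i/n_T, p_i = y_i·P. K = p_B / (p_D p_E^2).
Setting this equal to 0.000401 kPa^-2 and taking the physical root (0 < X < 1) gives X = 0.687.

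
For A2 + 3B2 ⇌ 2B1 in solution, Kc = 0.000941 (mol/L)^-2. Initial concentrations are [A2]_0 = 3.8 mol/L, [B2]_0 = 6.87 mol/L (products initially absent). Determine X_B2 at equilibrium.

Let X = conversion of B2; extent ξ = 6.87X/3 mol/L.
Concentrations: [A2] = 3.8 − 2.29X; [B2] = 6.87 − 6.87X; [B1] = 4.58X.
Kc = [B1]^2 / ([A2] [B2]^3).
Solving Kc = 0.000941 for X ∈ (0,1): X = 0.169.

X = 0.169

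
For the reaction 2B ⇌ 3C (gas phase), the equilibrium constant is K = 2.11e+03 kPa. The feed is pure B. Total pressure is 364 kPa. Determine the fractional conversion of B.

Let X = conversion of B (basis 1 mol B); extent of reaction ξ = 0.5X.
Species balance: n_B = 1 − X; n_C = 1.5X.
n_T = Σnᵢ = 1 + 0.5X.
Mole fractions y_i = n_i/n_T; K = p_C^3 / (p_B^2) with p_i = y_i·P.
Setting this equal to 2.11e+03 kPa and taking the physical root (0 < X < 1) gives X = 0.652.

X = 0.652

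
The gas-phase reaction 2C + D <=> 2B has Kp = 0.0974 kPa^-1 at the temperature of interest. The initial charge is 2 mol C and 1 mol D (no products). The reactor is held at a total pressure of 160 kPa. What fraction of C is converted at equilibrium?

Basis: 2 mol C initially; let X = conversion of C. Extent ξ = X.
At extent ξ: n_C = 2 − 2X; n_D = 1 − X; n_B = 2X.
n_T = Σnᵢ = 3 − X.
With p_i = (n_i/n_T)P, Kp = p_B^2 / (p_C^2 p_D).
Substituting and setting equal to 0.0974 kPa^-1 gives a polynomial in X; the root in (0,1) is X = 0.614.

X = 0.614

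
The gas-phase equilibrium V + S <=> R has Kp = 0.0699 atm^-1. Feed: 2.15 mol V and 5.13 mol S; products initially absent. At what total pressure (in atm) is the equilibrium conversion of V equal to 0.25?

Take 2.15 mol V as basis and let X be its fractional conversion, so ξ = 2.15X.
At extent ξ: n_V = 2.15 − 2.15X; n_S = 5.13 − 2.15X; n_R = 2.15X.
Summing: n_T = 7.28 − 2.15X.
Kp = p_R / (p_V p_S) with p_i = (n_i/n_T)·P.
At X = 0.25: the mole-fraction product g(X) = Π y_i^ν_i = 0.4894. Since Kp = g(X)·P^{-1}, P = (g/Kp)^(1/1) = (0.4894/0.0699)^(1/1) = 7 atm.

P = 7 atm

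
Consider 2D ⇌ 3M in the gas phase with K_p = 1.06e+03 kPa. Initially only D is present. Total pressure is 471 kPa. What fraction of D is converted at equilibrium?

Basis: 1 mol D initially; let X = conversion of D. Extent ξ = 0.5X.
At extent ξ: n_D = 1 − X; n_M = 1.5X.
Summing: n_T = 1 + 0.5X.
y_i = n_i/n_T, p_i = y_i·P. K_p = p_M^3 / (p_D^2).
Setting this equal to 1.06e+03 kPa and taking the physical root (0 < X < 1) gives X = 0.554.

X = 0.554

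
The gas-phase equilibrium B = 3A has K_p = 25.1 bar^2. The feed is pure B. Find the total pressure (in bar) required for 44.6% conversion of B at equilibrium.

P = 4.56 bar

Take 1 mol B as basis and let X be its fractional conversion, so ξ = X.
Species balance: n_B = 1 − X; n_A = 3X.
n_T = Σnᵢ = 1 + 2X.
K_p = p_A^3 / (p_B) with p_i = (n_i/n_T)·P.
At X = 0.446: the mole-fraction product g(X) = Π y_i^ν_i = 1.208. Since K_p = g(X)·P^{2}, P = (K_p/g)^(1/2) = (25.1/1.208)^(1/2) = 4.56 bar.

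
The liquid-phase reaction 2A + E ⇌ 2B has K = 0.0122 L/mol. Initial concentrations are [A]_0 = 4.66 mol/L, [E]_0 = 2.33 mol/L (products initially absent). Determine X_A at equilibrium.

Let X = conversion of A; extent ξ = 4.66X/2 mol/L.
Concentrations: [A] = 4.66 − 4.66X; [E] = 2.33 − 2.33X; [B] = 4.66X.
K = [B]^2 / ([A]^2 [E]).
Setting equal to 0.0122 and solving for X on (0,1) gives X = 0.136.

X = 0.136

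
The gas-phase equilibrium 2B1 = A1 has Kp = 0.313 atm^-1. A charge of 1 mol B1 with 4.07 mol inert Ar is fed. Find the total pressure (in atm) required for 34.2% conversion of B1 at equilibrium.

Basis: 1 mol B1 initially; let X = conversion of B1. Extent ξ = 0.5X.
Mole table: n_B1 = 1 − X; n_A1 = 0.5X; n_I = 4.07 (inert).
Summing: n_T = 5.07 − 0.5X.
Kp = p_A1 / (p_B1^2) with p_i = (n_i/n_T)·P.
At X = 0.342: the mole-fraction product g(X) = Π y_i^ν_i = 1.935. Since Kp = g(X)·P^{-1}, P = (g/Kp)^(1/1) = (1.935/0.313)^(1/1) = 6.18 atm.

P = 6.18 atm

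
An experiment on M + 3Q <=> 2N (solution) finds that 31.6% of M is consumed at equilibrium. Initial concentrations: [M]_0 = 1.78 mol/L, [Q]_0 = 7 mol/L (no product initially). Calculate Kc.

Let X = conversion of M.
Concentrations: [M] = 1.78 − 1.78X; [Q] = 7 − 5.34X; [N] = 3.56X.
At X = 0.316: [M] = 1.22, [Q] = 5.31, [N] = 1.12.
Kc = [N]^2 / ([M] [Q]^3) = 0.00693 (mol/L)^-2.

Kc = 0.00693 (mol/L)^-2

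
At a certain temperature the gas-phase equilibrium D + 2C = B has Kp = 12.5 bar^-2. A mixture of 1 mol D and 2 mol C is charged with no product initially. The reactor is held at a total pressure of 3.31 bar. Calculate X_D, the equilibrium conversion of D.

X = 0.863

Take 1 mol D as basis and let X be its fractional conversion, so ξ = X.
Mole table: n_D = 1 − X; n_C = 2 − 2X; n_B = X.
Summing: n_T = 3 − 2X.
Mole fractions y_i = n_i/n_T; Kp = p_B / (p_D p_C^2) with p_i = y_i·P.
Equating to 12.5 bar^-2 and solving on 0 < X < 1: X = 0.863.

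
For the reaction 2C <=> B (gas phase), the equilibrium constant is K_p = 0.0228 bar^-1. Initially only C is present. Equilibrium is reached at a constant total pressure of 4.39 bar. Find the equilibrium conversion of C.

Let X = conversion of C (basis 1 mol C); extent of reaction ξ = 0.5X.
Moles: n_C = 1 − X; n_B = 0.5X.
Summing: n_T = 1 − 0.5X.
Mole fractions y_i = n_i/n_T; K_p = p_B / (p_C^2) with p_i = y_i·P.
Setting this equal to 0.0228 bar^-1 and taking the physical root (0 < X < 1) gives X = 0.155.

X = 0.155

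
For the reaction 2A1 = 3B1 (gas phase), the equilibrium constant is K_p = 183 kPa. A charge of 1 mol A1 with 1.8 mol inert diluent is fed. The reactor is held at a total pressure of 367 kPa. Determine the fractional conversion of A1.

X = 0.489

Basis: 1 mol A1 initially; let X = conversion of A1. Extent ξ = 0.5X.
Species balance: n_A1 = 1 − X; n_B1 = 1.5X; n_I = 1.8 (inert).
Summing: n_T = 2.8 + 0.5X.
With p_i = (n_i/n_T)P, K_p = p_B1^3 / (p_A1^2).
Equating to 183 kPa and solving on 0 < X < 1: X = 0.489.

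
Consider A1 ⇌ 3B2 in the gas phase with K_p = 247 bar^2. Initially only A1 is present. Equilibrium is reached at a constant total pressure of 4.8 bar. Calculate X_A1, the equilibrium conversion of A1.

Let X = conversion of A1 (basis 1 mol A1); extent of reaction ξ = X.
Mole table: n_A1 = 1 − X; n_B2 = 3X.
n_T = Σnᵢ = 1 + 2X.
With p_i = (n_i/n_T)P, K_p = p_B2^3 / (p_A1).
Equating to 247 bar^2 and solving on 0 < X < 1: X = 0.806.

X = 0.806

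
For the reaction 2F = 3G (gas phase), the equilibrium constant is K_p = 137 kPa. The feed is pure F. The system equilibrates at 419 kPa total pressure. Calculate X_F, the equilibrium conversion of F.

X = 0.360

Basis: 1 mol F initially; let X = conversion of F. Extent ξ = 0.5X.
Mole table: n_F = 1 − X; n_G = 1.5X.
Total moles n_T = 1 + 0.5X.
Mole fractions y_i = n_i/n_T; K_p = p_G^3 / (p_F^2) with p_i = y_i·P.
This yields a degree-3 equation in X; solving on (0,1), X = 0.360.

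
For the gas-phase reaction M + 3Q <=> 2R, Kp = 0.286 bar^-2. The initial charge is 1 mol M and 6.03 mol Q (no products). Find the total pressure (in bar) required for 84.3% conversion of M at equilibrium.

P = 6.49 bar

Basis: 1 mol M initially; let X = conversion of M. Extent ξ = X.
At extent ξ: n_M = 1 − X; n_Q = 6.03 − 3X; n_R = 2X.
n_T = Σnᵢ = 7.03 − 2X.
Kp = p_R^2 / (p_M p_Q^3) with p_i = (n_i/n_T)·P.
At X = 0.843: the mole-fraction product g(X) = Π y_i^ν_i = 12.05. Since Kp = g(X)·P^{-2}, P = (g/Kp)^(1/2) = (12.05/0.286)^(1/2) = 6.49 bar.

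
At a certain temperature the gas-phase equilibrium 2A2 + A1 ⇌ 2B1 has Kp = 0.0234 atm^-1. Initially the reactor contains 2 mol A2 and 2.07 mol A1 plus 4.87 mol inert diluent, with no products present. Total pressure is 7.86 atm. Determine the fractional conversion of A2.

X = 0.167

Let X = conversion of A2 (basis 2 mol A2); extent of reaction ξ = X.
At extent ξ: n_A2 = 2 − 2X; n_A1 = 2.07 − X; n_B1 = 2X; n_I = 4.87 (inert).
n_T = Σnᵢ = 8.94 − X.
With p_i = (n_i/n_T)P, Kp = p_B1^2 / (p_A2^2 p_A1).
Setting this equal to 0.0234 atm^-1 and taking the physical root (0 < X < 1) gives X = 0.167.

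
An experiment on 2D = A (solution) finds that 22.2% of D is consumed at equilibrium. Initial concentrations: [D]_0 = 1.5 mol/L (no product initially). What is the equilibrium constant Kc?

Let X = conversion of D.
Concentrations: [D] = 1.5 − 1.5X; [A] = 0.75X.
At X = 0.222: [D] = 1.17, [A] = 0.167.
Kc = [A] / ([D]^2) = 0.122 L/mol.

Kc = 0.122 L/mol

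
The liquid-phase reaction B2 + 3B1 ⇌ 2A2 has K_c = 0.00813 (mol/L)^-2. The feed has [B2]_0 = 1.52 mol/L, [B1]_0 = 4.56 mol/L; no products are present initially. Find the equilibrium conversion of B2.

Let X = conversion of B2; extent ξ = 1.52·X mol/L.
Concentrations: [B2] = 1.52 − 1.52X; [B1] = 4.56 − 4.56X; [A2] = 3.04X.
K_c = [A2]^2 / ([B2] [B1]^3).
Equating to 0.00813 (mol/L)^-2: the physical root is X = 0.218.

X = 0.218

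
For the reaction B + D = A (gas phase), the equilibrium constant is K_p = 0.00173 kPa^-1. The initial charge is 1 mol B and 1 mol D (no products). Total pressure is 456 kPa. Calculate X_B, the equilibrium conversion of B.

Let X = conversion of B (basis 1 mol B); extent of reaction ξ = X.
Mole table: n_B = 1 − X; n_D = 1 − X; n_A = X.
n_T = Σnᵢ = 2 − X.
Mole fractions y_i = n_i/n_T; K_p = p_A / (p_B p_D) with p_i = y_i·P.
Setting this equal to 0.00173 kPa^-1 and taking the physical root (0 < X < 1) gives X = 0.252.

X = 0.252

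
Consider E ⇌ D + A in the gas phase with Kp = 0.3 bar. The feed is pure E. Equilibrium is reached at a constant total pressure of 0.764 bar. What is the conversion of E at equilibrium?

Take 1 mol E as basis and let X be its fractional conversion, so ξ = X.
Moles: n_E = 1 − X; n_D = X; n_A = X.
n_T = Σnᵢ = 1 + X.
With p_i = (n_i/n_T)P, Kp = p_D p_A / (p_E).
Equating to 0.3 bar and solving on 0 < X < 1: X = 0.531.

X = 0.531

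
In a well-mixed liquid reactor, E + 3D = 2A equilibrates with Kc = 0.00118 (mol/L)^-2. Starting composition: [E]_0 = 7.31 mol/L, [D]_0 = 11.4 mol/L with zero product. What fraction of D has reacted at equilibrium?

X = 0.271

Let X = conversion of D; extent ξ = 11.4X/3 mol/L.
Concentrations: [E] = 7.31 − 3.8X; [D] = 11.4 − 11.4X; [A] = 7.6X.
Kc = [A]^2 / ([E] [D]^3).
Setting equal to 0.00118 and solving for X on (0,1) gives X = 0.271.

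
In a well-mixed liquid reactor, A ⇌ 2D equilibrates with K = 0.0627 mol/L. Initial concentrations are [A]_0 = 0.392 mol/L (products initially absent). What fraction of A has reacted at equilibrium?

Let X = conversion of A; extent ξ = 0.392·X mol/L.
Concentrations: [A] = 0.392 − 0.392X; [D] = 0.784X.
K = [D]^2 / ([A]).
Equating to 0.0627 mol/L: the physical root is X = 0.181.

X = 0.181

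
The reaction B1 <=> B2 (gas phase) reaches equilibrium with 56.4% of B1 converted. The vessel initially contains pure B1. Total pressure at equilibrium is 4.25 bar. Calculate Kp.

Kp = 1.29

Take 1 mol B1 as basis and let X be its fractional conversion, so ξ = X.
Species balance: n_B1 = 1 − X; n_B2 = X.
Since Δν = 0, n_T = 1 throughout.
At X = 0.564: n_B1 = 0.436, n_B2 = 0.564, n_T = 1.
p_i = (n_i/n_T)·P. Kp = p_B2 / (p_B1) = 1.29.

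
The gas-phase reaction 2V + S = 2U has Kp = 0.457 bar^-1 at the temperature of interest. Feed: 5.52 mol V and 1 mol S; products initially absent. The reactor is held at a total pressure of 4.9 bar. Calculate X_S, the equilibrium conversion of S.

X = 0.700

Let X = conversion of S (basis 1 mol S); extent of reaction ξ = X.
Mole table: n_V = 5.52 − 2X; n_S = 1 − X; n_U = 2X.
Summing: n_T = 6.52 − X.
y_i = n_i/n_T, p_i = y_i·P. Kp = p_U^2 / (p_V^2 p_S).
Substituting and setting equal to 0.457 bar^-1 gives a polynomial in X; the root in (0,1) is X = 0.700.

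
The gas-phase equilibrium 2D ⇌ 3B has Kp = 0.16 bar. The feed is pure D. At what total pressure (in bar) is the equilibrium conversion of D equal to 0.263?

P = 1.6 bar

Basis: 1 mol D initially; let X = conversion of D. Extent ξ = 0.5X.
Mole table: n_D = 1 − X; n_B = 1.5X.
n_T = Σnᵢ = 1 + 0.5X.
Kp = p_B^3 / (p_D^2) with p_i = (n_i/n_T)·P.
At X = 0.263: the mole-fraction product g(X) = Π y_i^ν_i = 0.0999. Since Kp = g(X)·P^{1}, P = (Kp/g)^(1/1) = (0.16/0.0999)^(1/1) = 1.6 bar.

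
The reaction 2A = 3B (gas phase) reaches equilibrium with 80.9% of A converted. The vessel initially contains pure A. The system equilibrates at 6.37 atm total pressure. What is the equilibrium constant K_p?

Take 1 mol A as basis and let X be its fractional conversion, so ξ = 0.5X.
Species balance: n_A = 1 − X; n_B = 1.5X.
n_T = Σnᵢ = 1 + 0.5X.
At X = 0.809: n_A = 0.191, n_B = 1.21, n_T = 1.4.
p_i = (n_i/n_T)·P. K_p = p_B^3 / (p_A^2) = 222 atm.

K_p = 222 atm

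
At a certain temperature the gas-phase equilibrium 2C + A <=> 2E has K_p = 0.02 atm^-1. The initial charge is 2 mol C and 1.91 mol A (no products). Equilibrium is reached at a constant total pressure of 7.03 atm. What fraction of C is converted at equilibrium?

X = 0.203

Let X = conversion of C (basis 2 mol C); extent of reaction ξ = X.
Mole table: n_C = 2 − 2X; n_A = 1.91 − X; n_E = 2X.
Total moles n_T = 3.91 − X.
With p_i = (n_i/n_T)P, K_p = p_E^2 / (p_C^2 p_A).
Equating to 0.02 atm^-1 and solving on 0 < X < 1: X = 0.203.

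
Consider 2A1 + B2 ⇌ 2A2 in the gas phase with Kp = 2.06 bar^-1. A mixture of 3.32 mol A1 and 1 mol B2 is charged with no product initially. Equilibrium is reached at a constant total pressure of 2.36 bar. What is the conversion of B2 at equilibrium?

Basis: 1 mol B2 initially; let X = conversion of B2. Extent ξ = X.
Species balance: n_A1 = 3.32 − 2X; n_B2 = 1 − X; n_A2 = 2X.
Total moles n_T = 4.32 − X.
y_i = n_i/n_T, p_i = y_i·P. Kp = p_A2^2 / (p_A1^2 p_B2).
This yields a degree-3 equation in X; solving on (0,1), X = 0.665.

X = 0.665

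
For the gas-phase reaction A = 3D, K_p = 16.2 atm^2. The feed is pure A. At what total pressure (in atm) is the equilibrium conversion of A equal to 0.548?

P = 2.69 atm

Basis: 1 mol A initially; let X = conversion of A. Extent ξ = X.
At extent ξ: n_A = 1 − X; n_D = 3X.
n_T = Σnᵢ = 1 + 2X.
K_p = p_D^3 / (p_A) with p_i = (n_i/n_T)·P.
At X = 0.548: the mole-fraction product g(X) = Π y_i^ν_i = 2.238. Since K_p = g(X)·P^{2}, P = (K_p/g)^(1/2) = (16.2/2.238)^(1/2) = 2.69 atm.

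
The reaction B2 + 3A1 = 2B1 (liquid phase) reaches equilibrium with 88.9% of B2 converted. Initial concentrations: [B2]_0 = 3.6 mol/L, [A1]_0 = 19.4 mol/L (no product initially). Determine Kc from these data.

Kc = 0.109 (mol/L)^-2

Let X = conversion of B2.
Concentrations: [B2] = 3.6 − 3.6X; [A1] = 19.4 − 10.8X; [B1] = 7.2X.
At X = 0.889: [B2] = 0.4, [A1] = 9.8, [B1] = 6.4.
Kc = [B1]^2 / ([B2] [A1]^3) = 0.109 (mol/L)^-2.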